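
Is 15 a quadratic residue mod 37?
By Euler's criterion: 15^{18} ≡ 36 mod 37. Since this equals -1 (≡ 36), 15 is not a QR.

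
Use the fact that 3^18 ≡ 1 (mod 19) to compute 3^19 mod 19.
By Fermat: 3^{18} ≡ 1 (mod 19). So 3^{19} = 3^{18} · 3^{1} ≡ 3^{1} ≡ 3 (mod 19)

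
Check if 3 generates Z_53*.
ord_53(3) divides 52. For each prime q|52: 3^{26}≡52, 3^{4}≡28, none ≡ 1. So 3 has order 52 and is a primitive root mod 53.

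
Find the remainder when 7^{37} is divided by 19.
By Fermat: 7^{18} ≡ 1 (mod 19). 37 = 2×18 + 1. So 7^{37} ≡ 7^{1} ≡ 7 (mod 19)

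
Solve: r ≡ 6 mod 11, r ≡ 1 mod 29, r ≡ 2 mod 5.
M = 11 × 29 × 5 = 1595. M₁ = 145, y₁ ≡ 6 mod 11. M₂ = 55, y₂ ≡ 19 mod 29. M₃ = 319, y₃ ≡ 4 mod 5. r = 6×145×6 + 1×55×19 + 2×319×4 ≡ 842 mod 1595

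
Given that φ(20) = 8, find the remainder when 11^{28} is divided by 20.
By Euler: 11^{8} ≡ 1 mod 20 since gcd(11, 20) = 1. 28 = 3×8 + 4. So 11^{28} ≡ 11^{4} ≡ 1 mod 20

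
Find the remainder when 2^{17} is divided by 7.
By Fermat: 2^{6} ≡ 1 mod 7. 17 = 2×6 + 5. So 2^{17} ≡ 2^{5} ≡ 4 mod 7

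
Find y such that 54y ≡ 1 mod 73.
Since 73 is prime, by Fermat 54^(-1) ≡ 54^{71} ≡ 23 mod 73. Verify: 54 × 23 = 1242 ≡ 1 mod 73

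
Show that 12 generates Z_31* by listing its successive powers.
12^1, 12^2, ..., 12^{30} mod 31: [12, 20, 23, 28, 26, 2, 24, 9, 15, 25, 21, 4, 17, 18, 30, 19, 11, 8, 3, 5, 29, 7, 22, 16, 6, 10, 27, 14, 13, 1]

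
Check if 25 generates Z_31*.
25^{3} ≡ 1 (mod 31) and 3 < 30, so ord_31(25) = 3 ≠ 30 and 25 is not a primitive root.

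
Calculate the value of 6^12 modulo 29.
By repeated squaring (mod 29): 6^{1}≡6, 6^{2}≡7, 6^{4}≡20, 6^{8}≡23. Then 6^{12} = 6^{8+4} ≡ 23 × 20 ≡ 25 (mod 29)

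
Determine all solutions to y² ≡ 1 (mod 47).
The square roots of 1 mod 47 are 1 and 46. Verify: 1² = 1 ≡ 1 (mod 47)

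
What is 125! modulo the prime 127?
(126)! = (125)! × (126) ≡ -1 mod 127. So (125)! ≡ -1 × (126)^(-1) ≡ (-1)×(-1) = 1 mod 127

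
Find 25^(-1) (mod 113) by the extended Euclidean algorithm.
Extended GCD: 25(-9) + 113(2) = 1. So 25^(-1) ≡ -9 ≡ 104 (mod 113). Verify: 25 × 104 = 2600 ≡ 1 (mod 113)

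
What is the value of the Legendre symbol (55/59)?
(55/59) = 55^{29} mod 59 = -1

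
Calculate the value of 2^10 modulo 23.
By repeated squaring mod 23: 2^{1}≡2, 2^{2}≡4, 2^{4}≡16, 2^{8}≡3. Then 2^{10} = 2^{8+2} ≡ 3 × 4 ≡ 12 mod 23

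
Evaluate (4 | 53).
(4/53) = 4^{26} mod 53 = 1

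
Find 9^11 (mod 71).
By repeated squaring (mod 71): 9^{1}≡9, 9^{2}≡10, 9^{4}≡29, 9^{8}≡60. Then 9^{11} = 9^{8+2+1} ≡ 60 × 10 × 9 ≡ 4 (mod 71)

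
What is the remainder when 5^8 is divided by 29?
By repeated squaring (mod 29): 5^{1}≡5, 5^{2}≡25, 5^{4}≡16, 5^{8}≡24. So 5^{8} ≡ 24 (mod 29)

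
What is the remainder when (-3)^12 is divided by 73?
By repeated squaring mod 73: (-3)^{1}≡70, (-3)^{2}≡9, (-3)^{4}≡8, (-3)^{8}≡64. Then (-3)^{12} = (-3)^{8+4} ≡ 64 × 8 ≡ 1 mod 73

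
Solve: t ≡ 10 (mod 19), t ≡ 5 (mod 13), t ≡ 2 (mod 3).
M = 19 × 13 × 3 = 741. M₁ = 39, y₁ ≡ 1 (mod 19). M₂ = 57, y₂ ≡ 8 (mod 13). M₃ = 247, y₃ ≡ 1 (mod 3). t = 10×39×1 + 5×57×8 + 2×247×1 ≡ 200 (mod 741)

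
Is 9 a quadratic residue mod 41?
By Euler's criterion: 9^{20} ≡ 1 mod 41. Since this equals 1, 9 is a QR.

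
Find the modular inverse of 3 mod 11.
Since 11 is prime, by Fermat 3^(-1) ≡ 3^{9} ≡ 4 mod 11. Verify: 3 × 4 = 12 ≡ 1 mod 11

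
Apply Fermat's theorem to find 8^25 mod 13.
By Fermat: 8^{12} ≡ 1 mod 13. 25 = 2×12 + 1. So 8^{25} ≡ 8^{1} ≡ 8 mod 13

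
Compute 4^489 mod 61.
Using Fermat: 4^{60} ≡ 1 mod 61. 489 ≡ 9 mod 60. So 4^{489} ≡ 4^{9} ≡ 27 mod 61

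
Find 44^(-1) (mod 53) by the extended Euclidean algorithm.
Extended GCD: 44(-6) + 53(5) = 1. So 44^(-1) ≡ -6 ≡ 47 (mod 53). Verify: 44 × 47 = 2068 ≡ 1 (mod 53)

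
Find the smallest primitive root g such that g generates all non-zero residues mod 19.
g = 2. For each prime q|18: 2^{9}≡18, 2^{6}≡7, none ≡ 1, so ord_19(2) = 18 and 2 is a primitive root.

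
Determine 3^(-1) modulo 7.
Since 7 is prime, by Fermat 3^(-1) ≡ 3^{5} ≡ 5 (mod 7). Verify: 3 × 5 = 15 ≡ 1 (mod 7)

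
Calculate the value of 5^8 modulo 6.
By repeated squaring (mod 6): 5^{1}≡5, 5^{2}≡1, 5^{4}≡1, 5^{8}≡1. So 5^{8} ≡ 1 (mod 6)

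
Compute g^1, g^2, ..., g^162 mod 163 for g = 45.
45^1, 45^2, ..., 45^{162} mod 163: [45, 69, 8, 34, 63, 64, 109, 15, 23, 57, 120, 21, 130, 145, 5, 62, 19, 40, 7, 152, 157, 56, 75, 115, 122, 111, 105, 161, 73, 25, 147, 95, 37, 35, 108, 133, 117, 49, 86, 121, 66, 36, 153, 39, 125, 83, 149, 22, 12, 51, 13, 96, 82, 104, 116, 4, 17, 113, 32, 136, 89, 93, 110, 60, 92, 65, 154, 84, 31, 91, 20, 85, 76, 160, 28, 119, 139, 61, 137, 134, 162, 118, 94, 155, 129, 100, 99, 54, 148, 140, 106, 43, 142, 33, 18, 158, 101, 144, 123, 156, 11, 6, 107, 88, 48, 41, 52, 58, 2, 90, 138, 16, 68, 126, 128, 55, 30, 46, 114, 77, 42, 97, 127, 10, 124, 38, 80, 14, 141, 151, 112, 150, 67, 81, 59, 47, 159, 146, 50, 131, 27, 74, 70, 53, 103, 71, 98, 9, 79, 132, 72, 143, 78, 87, 3, 135, 44, 24, 102, 26, 29, 1]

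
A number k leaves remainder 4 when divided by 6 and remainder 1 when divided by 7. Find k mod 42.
M = 6 × 7 = 42. M₁ = 7, y₁ ≡ 1 mod 6. M₂ = 6, y₂ ≡ 6 mod 7. k = 4×7×1 + 1×6×6 ≡ 22 mod 42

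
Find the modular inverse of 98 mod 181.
Since 181 is prime, by Fermat 98^(-1) ≡ 98^{179} ≡ 157 (mod 181). Verify: 98 × 157 = 15386 ≡ 1 (mod 181)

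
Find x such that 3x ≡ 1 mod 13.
Since 13 is prime, by Fermat 3^(-1) ≡ 3^{11} ≡ 9 mod 13. Verify: 3 × 9 = 27 ≡ 1 mod 13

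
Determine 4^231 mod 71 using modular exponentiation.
Using Fermat: 4^{70} ≡ 1 (mod 71). 231 ≡ 21 (mod 70). So 4^{231} ≡ 4^{21} ≡ 57 (mod 71)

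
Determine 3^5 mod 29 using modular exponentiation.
By repeated squaring mod 29: 3^{1}≡3, 3^{2}≡9, 3^{4}≡23. Then 3^{5} = 3^{4+1} ≡ 23 × 3 ≡ 11 mod 29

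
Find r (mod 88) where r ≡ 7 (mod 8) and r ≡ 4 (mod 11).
M = 8 × 11 = 88. M₁ = 11, y₁ ≡ 3 (mod 8). M₂ = 8, y₂ ≡ 7 (mod 11). r = 7×11×3 + 4×8×7 ≡ 15 (mod 88)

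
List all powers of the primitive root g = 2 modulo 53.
2^1, 2^2, ..., 2^{52} mod 53: [2, 4, 8, 16, 32, 11, 22, 44, 35, 17, 34, 15, 30, 7, 14, 28, 3, 6, 12, 24, 48, 43, 33, 13, 26, 52, 51, 49, 45, 37, 21, 42, 31, 9, 18, 36, 19, 38, 23, 46, 39, 25, 50, 47, 41, 29, 5, 10, 20, 40, 27, 1]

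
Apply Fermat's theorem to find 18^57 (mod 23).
By Fermat: 18^{22} ≡ 1 (mod 23). 57 = 2×22 + 13. So 18^{57} ≡ 18^{13} ≡ 2 (mod 23)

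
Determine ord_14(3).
Powers of 3 mod 14: 3^1≡3, 3^2≡9, 3^3≡13, 3^4≡11, 3^5≡5, 3^6≡1. So the order of 3 is 6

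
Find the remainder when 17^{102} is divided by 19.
By Fermat: 17^{18} ≡ 1 (mod 19). 102 = 5×18 + 12. So 17^{102} ≡ 17^{12} ≡ 11 (mod 19)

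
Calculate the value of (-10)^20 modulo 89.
By repeated squaring mod 89: (-10)^{1}≡79, (-10)^{2}≡11, (-10)^{4}≡32, (-10)^{8}≡45, (-10)^{16}≡67. Then (-10)^{20} = (-10)^{16+4} ≡ 67 × 32 ≡ 8 mod 89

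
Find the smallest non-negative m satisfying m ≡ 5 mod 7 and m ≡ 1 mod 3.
M = 7 × 3 = 21. M₁ = 3, y₁ ≡ 5 mod 7. M₂ = 7, y₂ ≡ 1 mod 3. m = 5×3×5 + 1×7×1 ≡ 19 mod 21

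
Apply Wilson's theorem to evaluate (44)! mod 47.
(46)! = (44)! × (45) × (46) ≡ -1 mod 47. So (44)! ≡ -1 × [(46)(45)]^(-1) ≡ 23 mod 47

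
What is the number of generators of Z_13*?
Number of primitive roots mod 13 = φ(p-1) = φ(12) = 4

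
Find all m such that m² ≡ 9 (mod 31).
The square roots of 9 mod 31 are 28 and 3. Verify: 28² = 784 ≡ 9 (mod 31)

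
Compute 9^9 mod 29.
By repeated squaring (mod 29): 9^{1}≡9, 9^{2}≡23, 9^{4}≡7, 9^{8}≡20. Then 9^{9} = 9^{8+1} ≡ 20 × 9 ≡ 6 (mod 29)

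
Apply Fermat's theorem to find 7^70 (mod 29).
By Fermat: 7^{28} ≡ 1 (mod 29). 70 = 2×28 + 14. So 7^{70} ≡ 7^{14} ≡ 1 (mod 29)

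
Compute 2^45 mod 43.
Using Fermat: 2^{42} ≡ 1 mod 43. 45 ≡ 3 mod 42. So 2^{45} ≡ 2^{3} ≡ 8 mod 43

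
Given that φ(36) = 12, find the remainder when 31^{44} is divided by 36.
By Euler: 31^{12} ≡ 1 (mod 36) since gcd(31, 36) = 1. 44 = 3×12 + 8. So 31^{44} ≡ 31^{8} ≡ 25 (mod 36)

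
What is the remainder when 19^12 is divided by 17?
By repeated squaring (mod 17): 19^{1}≡2, 19^{2}≡4, 19^{4}≡16, 19^{8}≡1. Then 19^{12} = 19^{8+4} ≡ 1 × 16 ≡ 16 (mod 17)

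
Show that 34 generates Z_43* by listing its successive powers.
34^1, 34^2, ..., 34^{42} mod 43: [34, 38, 2, 25, 33, 4, 7, 23, 8, 14, 3, 16, 28, 6, 32, 13, 12, 21, 26, 24, 42, 9, 5, 41, 18, 10, 39, 36, 20, 35, 29, 40, 27, 15, 37, 11, 30, 31, 22, 17, 19, 1]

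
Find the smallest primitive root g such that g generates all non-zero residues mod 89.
g = 3. For each prime q|88: 3^{44}≡88, 3^{8}≡64, none ≡ 1, so ord_89(3) = 88 and 3 is a primitive root.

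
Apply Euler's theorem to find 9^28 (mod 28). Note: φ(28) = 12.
By Euler: 9^{12} ≡ 1 (mod 28) since gcd(9, 28) = 1. 28 = 2×12 + 4. So 9^{28} ≡ 9^{4} ≡ 9 (mod 28)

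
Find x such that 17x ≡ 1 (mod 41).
Since 41 is prime, by Fermat 17^(-1) ≡ 17^{39} ≡ 29 (mod 41). Verify: 17 × 29 = 493 ≡ 1 (mod 41)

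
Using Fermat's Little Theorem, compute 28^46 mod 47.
By Fermat's Little Theorem, 28^{46} ≡ 1 (mod 47) since 47 is prime and gcd(28, 47) = 1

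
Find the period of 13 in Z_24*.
Powers of 13 mod 24: 13^1≡13, 13^2≡1. Order = 2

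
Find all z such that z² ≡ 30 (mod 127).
The square roots of 30 mod 127 are 41 and 86. Verify: 41² = 1681 ≡ 30 (mod 127)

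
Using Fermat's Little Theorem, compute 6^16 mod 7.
By Fermat: 6^{6} ≡ 1 (mod 7). 16 = 2×6 + 4. So 6^{16} ≡ 6^{4} ≡ 1 (mod 7)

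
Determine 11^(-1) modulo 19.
Since 19 is prime, by Fermat 11^(-1) ≡ 11^{17} ≡ 7 mod 19. Verify: 11 × 7 = 77 ≡ 1 mod 19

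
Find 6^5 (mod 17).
By repeated squaring (mod 17): 6^{1}≡6, 6^{2}≡2, 6^{4}≡4. Then 6^{5} = 6^{4+1} ≡ 4 × 6 ≡ 7 (mod 17)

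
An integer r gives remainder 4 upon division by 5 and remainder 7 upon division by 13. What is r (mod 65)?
M = 5 × 13 = 65. M₁ = 13, y₁ ≡ 2 (mod 5). M₂ = 5, y₂ ≡ 8 (mod 13). r = 4×13×2 + 7×5×8 ≡ 59 (mod 65)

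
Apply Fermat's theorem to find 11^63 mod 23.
By Fermat: 11^{22} ≡ 1 mod 23. 63 = 2×22 + 19. So 11^{63} ≡ 11^{19} ≡ 15 mod 23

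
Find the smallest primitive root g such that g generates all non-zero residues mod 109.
g = 6. Powers: [6, 36, 107, 97, 37, 4, ...] generates all 108 non-zero residues.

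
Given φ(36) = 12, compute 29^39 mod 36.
By Euler: 29^{12} ≡ 1 (mod 36) since gcd(29, 36) = 1. 39 = 3×12 + 3. So 29^{39} ≡ 29^{3} ≡ 17 (mod 36)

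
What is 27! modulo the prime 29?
(28)! = (27)! × (28) ≡ -1 (mod 29). So (27)! ≡ -1 × (28)^(-1) ≡ (-1)×(-1) = 1 (mod 29)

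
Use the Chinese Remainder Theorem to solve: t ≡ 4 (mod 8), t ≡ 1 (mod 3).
M = 8 × 3 = 24. M₁ = 3, y₁ ≡ 3 (mod 8). M₂ = 8, y₂ ≡ 2 (mod 3). t = 4×3×3 + 1×8×2 ≡ 4 (mod 24)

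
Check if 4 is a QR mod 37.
By Euler's criterion: 4^{18} ≡ 1 (mod 37). Since this equals 1, 4 is a QR.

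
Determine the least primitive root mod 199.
g = 3. Powers: [3, 9, 27, 81, 44, 132, 197, 193, 181, ...] generates all 198 non-zero residues.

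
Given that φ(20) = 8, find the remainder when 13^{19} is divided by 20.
By Euler: 13^{8} ≡ 1 (mod 20) since gcd(13, 20) = 1. 19 = 2×8 + 3. So 13^{19} ≡ 13^{3} ≡ 17 (mod 20)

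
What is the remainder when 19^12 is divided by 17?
By repeated squaring mod 17: 19^{1}≡2, 19^{2}≡4, 19^{4}≡16, 19^{8}≡1. Then 19^{12} = 19^{8+4} ≡ 1 × 16 ≡ 16 mod 17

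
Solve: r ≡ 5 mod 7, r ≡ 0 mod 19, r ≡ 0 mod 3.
M = 7 × 19 × 3 = 399. M₁ = 57, y₁ ≡ 1 mod 7. M₂ = 21, y₂ ≡ 10 mod 19. M₃ = 133, y₃ ≡ 1 mod 3. r = 5×57×1 + 0×21×10 + 0×133×1 ≡ 285 mod 399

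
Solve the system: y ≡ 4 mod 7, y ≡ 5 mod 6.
M = 7 × 6 = 42. M₁ = 6, y₁ ≡ 6 mod 7. M₂ = 7, y₂ ≡ 1 mod 6. y = 4×6×6 + 5×7×1 ≡ 11 mod 42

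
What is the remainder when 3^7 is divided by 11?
By repeated squaring (mod 11): 3^{1}≡3, 3^{2}≡9, 3^{4}≡4. Then 3^{7} = 3^{4+2+1} ≡ 4 × 9 × 3 ≡ 9 (mod 11)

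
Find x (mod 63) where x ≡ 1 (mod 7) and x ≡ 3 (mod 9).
M = 7 × 9 = 63. M₁ = 9, y₁ ≡ 4 (mod 7). M₂ = 7, y₂ ≡ 4 (mod 9). x = 1×9×4 + 3×7×4 ≡ 57 (mod 63)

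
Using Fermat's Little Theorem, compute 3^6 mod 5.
By Fermat: 3^{4} ≡ 1 (mod 5). So 3^{6} = 3^{4} · 3^{2} ≡ 3^{2} ≡ 4 (mod 5)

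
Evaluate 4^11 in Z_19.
By repeated squaring (mod 19): 4^{1}≡4, 4^{2}≡16, 4^{4}≡9, 4^{8}≡5. Then 4^{11} = 4^{8+2+1} ≡ 5 × 16 × 4 ≡ 16 (mod 19)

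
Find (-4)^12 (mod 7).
Using Fermat: (-4)^{6} ≡ 1 (mod 7). 12 ≡ 0 (mod 6). So (-4)^{12} ≡ (-4)^{0} ≡ 1 (mod 7)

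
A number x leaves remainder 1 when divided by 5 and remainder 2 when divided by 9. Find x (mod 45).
M = 5 × 9 = 45. M₁ = 9, y₁ ≡ 4 (mod 5). M₂ = 5, y₂ ≡ 2 (mod 9). x = 1×9×4 + 2×5×2 ≡ 11 (mod 45)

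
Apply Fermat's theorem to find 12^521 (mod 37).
By Fermat: 12^{36} ≡ 1 (mod 37). 521 ≡ 17 (mod 36). So 12^{521} ≡ 12^{17} ≡ 34 (mod 37)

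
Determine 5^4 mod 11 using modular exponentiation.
5^{4} = 625 ≡ 9 (mod 11)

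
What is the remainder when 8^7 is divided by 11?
By repeated squaring mod 11: 8^{1}≡8, 8^{2}≡9, 8^{4}≡4. Then 8^{7} = 8^{4+2+1} ≡ 4 × 9 × 8 ≡ 2 mod 11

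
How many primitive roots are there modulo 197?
Number of primitive roots mod 197 = φ(p-1) = φ(196) = 84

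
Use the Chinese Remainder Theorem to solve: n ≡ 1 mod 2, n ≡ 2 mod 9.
M = 2 × 9 = 18. M₁ = 9, y₁ ≡ 1 mod 2. M₂ = 2, y₂ ≡ 5 mod 9. n = 1×9×1 + 2×2×5 ≡ 11 mod 18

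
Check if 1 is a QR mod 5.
By Euler's criterion: 1^{2} ≡ 1 mod 5. Since this equals 1, 1 is a QR.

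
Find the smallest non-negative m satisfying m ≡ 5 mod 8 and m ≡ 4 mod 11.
M = 8 × 11 = 88. M₁ = 11, y₁ ≡ 3 mod 8. M₂ = 8, y₂ ≡ 7 mod 11. m = 5×11×3 + 4×8×7 ≡ 37 mod 88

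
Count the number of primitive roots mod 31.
There are φ(31-1) = φ(30) = 8 primitive roots modulo 31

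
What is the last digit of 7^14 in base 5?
Using Fermat: 7^{4} ≡ 1 mod 5. 14 ≡ 2 mod 4. So 7^{14} ≡ 7^{2} ≡ 4 mod 5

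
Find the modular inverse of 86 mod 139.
Since 139 is prime, by Fermat 86^(-1) ≡ 86^{137} ≡ 118 mod 139. Verify: 86 × 118 = 10148 ≡ 1 mod 139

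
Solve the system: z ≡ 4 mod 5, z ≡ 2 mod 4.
M = 5 × 4 = 20. M₁ = 4, y₁ ≡ 4 mod 5. M₂ = 5, y₂ ≡ 1 mod 4. z = 4×4×4 + 2×5×1 ≡ 14 mod 20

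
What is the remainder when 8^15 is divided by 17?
By repeated squaring mod 17: 8^{1}≡8, 8^{2}≡13, 8^{4}≡16, 8^{8}≡1. Then 8^{15} = 8^{8+4+2+1} ≡ 1 × 16 × 13 × 8 ≡ 15 mod 17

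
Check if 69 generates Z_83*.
69^{41} ≡ 1 (mod 83) and 41 < 82, so ord_83(69) = 41 ≠ 82 and 69 is not a primitive root.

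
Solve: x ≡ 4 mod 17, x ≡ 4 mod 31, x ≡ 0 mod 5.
M = 17 × 31 × 5 = 2635. M₁ = 155, y₁ ≡ 9 mod 17. M₂ = 85, y₂ ≡ 27 mod 31. M₃ = 527, y₃ ≡ 3 mod 5. x = 4×155×9 + 4×85×27 + 0×527×3 ≡ 1585 mod 2635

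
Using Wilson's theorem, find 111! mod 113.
(112)! = (111)! × (112) ≡ -1 (mod 113). So (111)! ≡ -1 × (112)^(-1) ≡ (-1)×(-1) = 1 (mod 113)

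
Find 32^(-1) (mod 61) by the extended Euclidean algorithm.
Extended GCD: 32(21) + 61(-11) = 1. So 32^(-1) ≡ 21 (mod 61). Verify: 32 × 21 = 672 ≡ 1 (mod 61)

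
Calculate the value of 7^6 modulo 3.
Using Fermat: 7^{2} ≡ 1 (mod 3). 6 ≡ 0 (mod 2). So 7^{6} ≡ 7^{0} ≡ 1 (mod 3)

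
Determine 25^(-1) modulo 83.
Since 83 is prime, by Fermat 25^(-1) ≡ 25^{81} ≡ 10 (mod 83). Verify: 25 × 10 = 250 ≡ 1 (mod 83)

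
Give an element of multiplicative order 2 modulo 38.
37 has order 2 mod 38 since 37^{2} ≡ 1 (mod 38) and no smaller power works.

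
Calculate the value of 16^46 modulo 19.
Using Fermat: 16^{18} ≡ 1 (mod 19). 46 ≡ 10 (mod 18). So 16^{46} ≡ 16^{10} ≡ 16 (mod 19)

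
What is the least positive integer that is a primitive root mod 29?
g = 2. Powers: [2, 4, 8, 16, 3, 6, 12, ...] generates all 28 non-zero residues.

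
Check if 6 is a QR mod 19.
By Euler's criterion: 6^{9} ≡ 1 (mod 19). Since this equals 1, 6 is a QR.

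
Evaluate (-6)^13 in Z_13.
Using Fermat: (-6)^{12} ≡ 1 mod 13. 13 ≡ 1 mod 12. So (-6)^{13} ≡ (-6)^{1} ≡ 7 mod 13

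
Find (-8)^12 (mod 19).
By repeated squaring (mod 19): (-8)^{1}≡11, (-8)^{2}≡7, (-8)^{4}≡11, (-8)^{8}≡7. Then (-8)^{12} = (-8)^{8+4} ≡ 7 × 11 ≡ 1 (mod 19)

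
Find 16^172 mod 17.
Using Fermat: 16^{16} ≡ 1 mod 17. 172 ≡ 12 mod 16. So 16^{172} ≡ 16^{12} ≡ 1 mod 17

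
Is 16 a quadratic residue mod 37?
By Euler's criterion: 16^{18} ≡ 1 (mod 37). Since this equals 1, 16 is a QR.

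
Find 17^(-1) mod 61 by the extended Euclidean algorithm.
Extended GCD: 17(18) + 61(-5) = 1. So 17^(-1) ≡ 18 mod 61. Verify: 17 × 18 = 306 ≡ 1 mod 61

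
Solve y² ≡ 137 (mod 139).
The square roots of 137 mod 139 are 89 and 50. Verify: 89² = 7921 ≡ 137 (mod 139)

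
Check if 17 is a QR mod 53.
By Euler's criterion: 17^{26} ≡ 1 (mod 53). Since this equals 1, 17 is a QR.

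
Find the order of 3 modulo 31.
Powers of 3 mod 31: 3^1≡3, 3^2≡9, 3^3≡27, 3^4≡19, 3^5≡26, 3^6≡16, 3^7≡17, 3^8≡20, 3^9≡29, 3^10≡25, 3^11≡13, 3^12≡8, 3^13≡24, 3^14≡10, 3^15≡30, 3^16≡28, 3^17≡22, 3^18≡4, 3^19≡12, 3^20≡5, 3^21≡15, 3^22≡14, 3^23≡11, 3^24≡2, 3^25≡6, 3^26≡18, 3^27≡23, 3^28≡7, 3^29≡21, 3^30≡1. So the order of 3 is 30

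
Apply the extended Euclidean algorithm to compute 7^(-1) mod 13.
Extended GCD: 7(2) + 13(-1) = 1. So 7^(-1) ≡ 2 (mod 13). Verify: 7 × 2 = 14 ≡ 1 (mod 13)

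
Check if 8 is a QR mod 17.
By Euler's criterion: 8^{8} ≡ 1 (mod 17). Since this equals 1, 8 is a QR.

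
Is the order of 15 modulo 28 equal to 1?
Powers of 15 mod 28: 15^1≡15, 15^2≡1. 15^1≡15≢1, so ord ≠ 1. No, the actual order is 2.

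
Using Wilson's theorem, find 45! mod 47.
(46)! = (45)! × (46) ≡ -1 (mod 47). So (45)! ≡ -1 × (46)^(-1) ≡ (-1)×(-1) = 1 (mod 47)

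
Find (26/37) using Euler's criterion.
(26/37) = 26^{18} mod 37 = 1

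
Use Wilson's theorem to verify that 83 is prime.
(82)! mod 83 = 82. Since this equals -1 (mod 83), Wilson confirms 83 is prime.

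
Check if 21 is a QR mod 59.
By Euler's criterion: 21^{29} ≡ 1 (mod 59). Since this equals 1, 21 is a QR.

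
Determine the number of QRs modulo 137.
Exactly half the non-zero residues mod a prime are QRs: (137-1)/2 = 68.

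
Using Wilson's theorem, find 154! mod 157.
(156)! = (154)! × (155) × (156) ≡ -1 (mod 157). So (154)! ≡ -1 × [(156)(155)]^(-1) ≡ 78 (mod 157)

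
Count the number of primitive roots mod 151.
A prime p has φ(p-1) primitive roots; here φ(150) = 40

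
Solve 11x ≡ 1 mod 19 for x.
Since 19 is prime, by Fermat 11^(-1) ≡ 11^{17} ≡ 7 mod 19. Verify: 11 × 7 = 77 ≡ 1 mod 19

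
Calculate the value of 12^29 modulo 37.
By repeated squaring mod 37: 12^{1}≡12, 12^{2}≡33, 12^{4}≡16, 12^{8}≡34, 12^{16}≡9. Then 12^{29} = 12^{16+8+4+1} ≡ 9 × 34 × 16 × 12 ≡ 33 mod 37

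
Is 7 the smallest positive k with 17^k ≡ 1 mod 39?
Powers of 17 mod 39: 17^1≡17, 17^2≡16, 17^3≡38, 17^4≡22, 17^5≡23, 17^6≡1. Already 17^6≡1, so the order is 6 < 7. No, the actual order is 6.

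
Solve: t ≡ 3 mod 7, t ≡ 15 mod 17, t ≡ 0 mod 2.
M = 7 × 17 × 2 = 238. M₁ = 34, y₁ ≡ 6 mod 7. M₂ = 14, y₂ ≡ 11 mod 17. M₃ = 119, y₃ ≡ 1 mod 2. t = 3×34×6 + 15×14×11 + 0×119×1 ≡ 66 mod 238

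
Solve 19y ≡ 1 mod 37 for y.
Since 37 is prime, by Fermat 19^(-1) ≡ 19^{35} ≡ 2 mod 37. Verify: 19 × 2 = 38 ≡ 1 mod 37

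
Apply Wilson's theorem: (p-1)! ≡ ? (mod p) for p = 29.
By Wilson's theorem, (28)! ≡ -1 ≡ 28 (mod 29)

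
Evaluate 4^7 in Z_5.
Using Fermat: 4^{4} ≡ 1 mod 5. 7 ≡ 3 mod 4. So 4^{7} ≡ 4^{3} ≡ 4 mod 5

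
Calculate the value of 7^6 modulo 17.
By repeated squaring (mod 17): 7^{1}≡7, 7^{2}≡15, 7^{4}≡4. Then 7^{6} = 7^{4+2} ≡ 4 × 15 ≡ 9 (mod 17)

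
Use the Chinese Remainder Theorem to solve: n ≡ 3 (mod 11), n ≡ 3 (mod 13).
M = 11 × 13 = 143. M₁ = 13, y₁ ≡ 6 (mod 11). M₂ = 11, y₂ ≡ 6 (mod 13). n = 3×13×6 + 3×11×6 ≡ 3 (mod 143)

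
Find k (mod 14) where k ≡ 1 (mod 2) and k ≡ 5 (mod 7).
M = 2 × 7 = 14. M₁ = 7, y₁ ≡ 1 (mod 2). M₂ = 2, y₂ ≡ 4 (mod 7). k = 1×7×1 + 5×2×4 ≡ 5 (mod 14)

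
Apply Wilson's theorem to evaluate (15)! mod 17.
(16)! = (15)! × (16) ≡ -1 (mod 17). So (15)! ≡ -1 × (16)^(-1) ≡ (-1)×(-1) = 1 (mod 17)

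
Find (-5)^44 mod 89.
By repeated squaring mod 89: (-5)^{1}≡84, (-5)^{2}≡25, (-5)^{4}≡2, (-5)^{8}≡4, (-5)^{16}≡16, (-5)^{32}≡78. Then (-5)^{44} = (-5)^{32+8+4} ≡ 78 × 4 × 2 ≡ 1 mod 89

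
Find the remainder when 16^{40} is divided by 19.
By Fermat: 16^{18} ≡ 1 mod 19. 40 = 2×18 + 4. So 16^{40} ≡ 16^{4} ≡ 5 mod 19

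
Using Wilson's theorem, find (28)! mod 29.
By Wilson's theorem, (28)! ≡ -1 ≡ 28 mod 29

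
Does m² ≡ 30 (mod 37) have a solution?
By Euler's criterion: 30^{18} ≡ 1 (mod 37). Since this equals 1, 30 is a QR.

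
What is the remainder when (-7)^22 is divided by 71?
By repeated squaring mod 71: (-7)^{1}≡64, (-7)^{2}≡49, (-7)^{4}≡58, (-7)^{8}≡27, (-7)^{16}≡19. Then (-7)^{22} = (-7)^{16+4+2} ≡ 19 × 58 × 49 ≡ 38 mod 71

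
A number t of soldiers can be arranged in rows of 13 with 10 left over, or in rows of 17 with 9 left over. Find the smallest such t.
M = 13 × 17 = 221. M₁ = 17, y₁ ≡ 10 (mod 13). M₂ = 13, y₂ ≡ 4 (mod 17). t = 10×17×10 + 9×13×4 ≡ 179 (mod 221)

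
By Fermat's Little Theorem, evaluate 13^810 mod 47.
By Fermat: 13^{46} ≡ 1 mod 47. 810 ≡ 28 mod 46. So 13^{810} ≡ 13^{28} ≡ 7 mod 47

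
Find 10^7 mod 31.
By repeated squaring mod 31: 10^{1}≡10, 10^{2}≡7, 10^{4}≡18. Then 10^{7} = 10^{4+2+1} ≡ 18 × 7 × 10 ≡ 20 mod 31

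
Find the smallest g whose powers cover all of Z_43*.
g = 3. Powers: [3, 9, 27, 38, 28, 41, ...] generates all 42 non-zero residues.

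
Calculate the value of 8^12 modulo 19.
By repeated squaring (mod 19): 8^{1}≡8, 8^{2}≡7, 8^{4}≡11, 8^{8}≡7. Then 8^{12} = 8^{8+4} ≡ 7 × 11 ≡ 1 (mod 19)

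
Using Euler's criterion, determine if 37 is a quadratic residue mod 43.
By Euler's criterion: 37^{21} ≡ 42 mod 43. Since this equals -1 (≡ 42), 37 is not a QR.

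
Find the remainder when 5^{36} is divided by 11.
By Fermat: 5^{10} ≡ 1 mod 11. 36 = 3×10 + 6. So 5^{36} ≡ 5^{6} ≡ 5 mod 11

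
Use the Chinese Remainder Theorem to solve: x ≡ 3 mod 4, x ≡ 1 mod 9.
M = 4 × 9 = 36. M₁ = 9, y₁ ≡ 1 mod 4. M₂ = 4, y₂ ≡ 7 mod 9. x = 3×9×1 + 1×4×7 ≡ 19 mod 36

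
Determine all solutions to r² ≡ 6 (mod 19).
The square roots of 6 mod 19 are 5 and 14. Verify: 5² = 25 ≡ 6 (mod 19)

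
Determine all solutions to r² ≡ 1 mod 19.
The square roots of 1 mod 19 are 1 and 18. Verify: 1² = 1 ≡ 1 mod 19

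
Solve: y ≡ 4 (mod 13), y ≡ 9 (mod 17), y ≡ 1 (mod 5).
M = 13 × 17 × 5 = 1105. M₁ = 85, y₁ ≡ 2 (mod 13). M₂ = 65, y₂ ≡ 11 (mod 17). M₃ = 221, y₃ ≡ 1 (mod 5). y = 4×85×2 + 9×65×11 + 1×221×1 ≡ 706 (mod 1105)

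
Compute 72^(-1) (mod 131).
Since 131 is prime, by Fermat 72^(-1) ≡ 72^{129} ≡ 111 (mod 131). Verify: 72 × 111 = 7992 ≡ 1 (mod 131)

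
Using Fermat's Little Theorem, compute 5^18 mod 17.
By Fermat: 5^{16} ≡ 1 (mod 17). So 5^{18} = 5^{16} · 5^{2} ≡ 5^{2} ≡ 8 (mod 17)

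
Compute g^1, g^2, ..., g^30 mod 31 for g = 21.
21^1, 21^2, ..., 21^{30} mod 31: [21, 7, 23, 18, 6, 2, 11, 14, 15, 5, 12, 4, 22, 28, 30, 10, 24, 8, 13, 25, 29, 20, 17, 16, 26, 19, 27, 9, 3, 1]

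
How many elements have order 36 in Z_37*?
There are φ(37-1) = φ(36) = 12 primitive roots modulo 37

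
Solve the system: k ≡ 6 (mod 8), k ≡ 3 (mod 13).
M = 8 × 13 = 104. M₁ = 13, y₁ ≡ 5 (mod 8). M₂ = 8, y₂ ≡ 5 (mod 13). k = 6×13×5 + 3×8×5 ≡ 94 (mod 104)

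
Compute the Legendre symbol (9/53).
(9/53) = 9^{26} mod 53 = 1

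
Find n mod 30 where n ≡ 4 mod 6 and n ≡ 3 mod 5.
M = 6 × 5 = 30. M₁ = 5, y₁ ≡ 5 mod 6. M₂ = 6, y₂ ≡ 1 mod 5. n = 4×5×5 + 3×6×1 ≡ 28 mod 30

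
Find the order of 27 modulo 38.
Powers of 27 mod 38: 27^1≡27, 27^2≡7, 27^3≡37, 27^4≡11, 27^5≡31, 27^6≡1. ord_38(27) = 6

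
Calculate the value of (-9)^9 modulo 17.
By repeated squaring mod 17: (-9)^{1}≡8, (-9)^{2}≡13, (-9)^{4}≡16, (-9)^{8}≡1. Then (-9)^{9} = (-9)^{8+1} ≡ 1 × 8 ≡ 8 mod 17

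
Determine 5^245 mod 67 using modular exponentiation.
Using Fermat: 5^{66} ≡ 1 mod 67. 245 ≡ 47 mod 66. So 5^{245} ≡ 5^{47} ≡ 58 mod 67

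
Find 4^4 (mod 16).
4^{4} = 256 ≡ 0 (mod 16)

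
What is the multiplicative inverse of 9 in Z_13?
Since 13 is prime, by Fermat 9^(-1) ≡ 9^{11} ≡ 3 (mod 13). Verify: 9 × 3 = 27 ≡ 1 (mod 13)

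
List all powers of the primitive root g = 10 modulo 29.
10^1, 10^2, ..., 10^{28} mod 29: [10, 13, 14, 24, 8, 22, 17, 25, 18, 6, 2, 20, 26, 28, 19, 16, 15, 5, 21, 7, 12, 4, 11, 23, 27, 9, 3, 1]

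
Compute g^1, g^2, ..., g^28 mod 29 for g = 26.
26^1, 26^2, ..., 26^{28} mod 29: [26, 9, 2, 23, 18, 4, 17, 7, 8, 5, 14, 16, 10, 28, 3, 20, 27, 6, 11, 25, 12, 22, 21, 24, 15, 13, 19, 1]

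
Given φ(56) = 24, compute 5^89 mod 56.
By Euler: 5^{24} ≡ 1 (mod 56) since gcd(5, 56) = 1. 89 = 3×24 + 17. So 5^{89} ≡ 5^{17} ≡ 45 (mod 56)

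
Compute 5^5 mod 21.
By repeated squaring (mod 21): 5^{1}≡5, 5^{2}≡4, 5^{4}≡16. Then 5^{5} = 5^{4+1} ≡ 16 × 5 ≡ 17 (mod 21)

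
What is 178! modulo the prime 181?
(180)! = (178)! × (179) × (180) ≡ -1 (mod 181). So (178)! ≡ -1 × [(180)(179)]^(-1) ≡ 90 (mod 181)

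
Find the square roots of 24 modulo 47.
The square roots of 24 mod 47 are 27 and 20. Verify: 27² = 729 ≡ 24 mod 47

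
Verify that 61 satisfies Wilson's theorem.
(60)! mod 61 = 60. Since this equals -1 mod 61, Wilson confirms 61 is prime.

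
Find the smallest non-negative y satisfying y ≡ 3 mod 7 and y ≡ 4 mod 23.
M = 7 × 23 = 161. M₁ = 23, y₁ ≡ 4 mod 7. M₂ = 7, y₂ ≡ 10 mod 23. y = 3×23×4 + 4×7×10 ≡ 73 mod 161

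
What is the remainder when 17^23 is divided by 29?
By repeated squaring (mod 29): 17^{1}≡17, 17^{2}≡28, 17^{4}≡1, 17^{8}≡1, 17^{16}≡1. Then 17^{23} = 17^{16+4+2+1} ≡ 1 × 1 × 28 × 17 ≡ 12 (mod 29)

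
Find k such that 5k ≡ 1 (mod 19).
Since 19 is prime, by Fermat 5^(-1) ≡ 5^{17} ≡ 4 (mod 19). Verify: 5 × 4 = 20 ≡ 1 (mod 19)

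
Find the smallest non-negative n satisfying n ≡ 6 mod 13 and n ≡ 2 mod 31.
M = 13 × 31 = 403. M₁ = 31, y₁ ≡ 8 mod 13. M₂ = 13, y₂ ≡ 12 mod 31. n = 6×31×8 + 2×13×12 ≡ 188 mod 403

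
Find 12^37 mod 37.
Using Fermat: 12^{36} ≡ 1 mod 37. 37 ≡ 1 mod 36. So 12^{37} ≡ 12^{1} ≡ 12 mod 37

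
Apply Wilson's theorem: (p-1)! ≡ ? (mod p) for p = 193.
By Wilson's theorem, (192)! ≡ -1 ≡ 192 (mod 193)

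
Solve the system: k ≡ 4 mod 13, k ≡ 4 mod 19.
M = 13 × 19 = 247. M₁ = 19, y₁ ≡ 11 mod 13. M₂ = 13, y₂ ≡ 3 mod 19. k = 4×19×11 + 4×13×3 ≡ 4 mod 247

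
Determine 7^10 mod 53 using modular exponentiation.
By repeated squaring (mod 53): 7^{1}≡7, 7^{2}≡49, 7^{4}≡16, 7^{8}≡44. Then 7^{10} = 7^{8+2} ≡ 44 × 49 ≡ 36 (mod 53)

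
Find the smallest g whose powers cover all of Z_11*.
g = 2. For each prime q|10: 2^{5}≡10, 2^{2}≡4, none ≡ 1, so ord_11(2) = 10 and 2 is a primitive root.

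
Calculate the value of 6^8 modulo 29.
By repeated squaring (mod 29): 6^{1}≡6, 6^{2}≡7, 6^{4}≡20, 6^{8}≡23. So 6^{8} ≡ 23 (mod 29)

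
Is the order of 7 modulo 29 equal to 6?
Powers of 7 mod 29: 7^1≡7, 7^2≡20, 7^3≡24, 7^4≡23, 7^5≡16, 7^6≡25, 7^7≡1. 7^6≡25≢1, so ord ≠ 6. No, the actual order is 7.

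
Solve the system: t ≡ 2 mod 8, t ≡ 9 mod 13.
M = 8 × 13 = 104. M₁ = 13, y₁ ≡ 5 mod 8. M₂ = 8, y₂ ≡ 5 mod 13. t = 2×13×5 + 9×8×5 ≡ 74 mod 104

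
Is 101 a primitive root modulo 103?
ord_103(101) divides 102. For each prime q|102: 101^{51}≡102, 101^{34}≡46, 101^{6}≡64, none ≡ 1. So 101 has order 102 and is a primitive root mod 103.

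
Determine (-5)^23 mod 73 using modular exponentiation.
By repeated squaring mod 73: (-5)^{1}≡68, (-5)^{2}≡25, (-5)^{4}≡41, (-5)^{8}≡2, (-5)^{16}≡4. Then (-5)^{23} = (-5)^{16+4+2+1} ≡ 4 × 41 × 25 × 68 ≡ 13 mod 73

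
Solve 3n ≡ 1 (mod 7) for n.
Since 7 is prime, by Fermat 3^(-1) ≡ 3^{5} ≡ 5 (mod 7). Verify: 3 × 5 = 15 ≡ 1 (mod 7)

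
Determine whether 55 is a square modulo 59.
By Euler's criterion: 55^{29} ≡ 58 (mod 59). Since this equals -1 (≡ 58), 55 is not a QR.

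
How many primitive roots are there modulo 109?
Number of primitive roots mod 109 = φ(p-1) = φ(108) = 36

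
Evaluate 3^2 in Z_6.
3^{2} = 9 ≡ 3 mod 6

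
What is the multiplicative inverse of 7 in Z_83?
Since 83 is prime, by Fermat 7^(-1) ≡ 7^{81} ≡ 12 (mod 83). Verify: 7 × 12 = 84 ≡ 1 (mod 83)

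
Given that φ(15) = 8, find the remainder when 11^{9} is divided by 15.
By Euler: 11^{8} ≡ 1 mod 15 since gcd(11, 15) = 1. 9 = 1×8 + 1. So 11^{9} ≡ 11^{1} ≡ 11 mod 15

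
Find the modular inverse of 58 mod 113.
Since 113 is prime, by Fermat 58^(-1) ≡ 58^{111} ≡ 76 mod 113. Verify: 58 × 76 = 4408 ≡ 1 mod 113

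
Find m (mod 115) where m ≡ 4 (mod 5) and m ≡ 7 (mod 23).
M = 5 × 23 = 115. M₁ = 23, y₁ ≡ 2 (mod 5). M₂ = 5, y₂ ≡ 14 (mod 23). m = 4×23×2 + 7×5×14 ≡ 99 (mod 115)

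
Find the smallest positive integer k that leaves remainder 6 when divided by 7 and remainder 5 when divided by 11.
M = 7 × 11 = 77. M₁ = 11, y₁ ≡ 2 (mod 7). M₂ = 7, y₂ ≡ 8 (mod 11). k = 6×11×2 + 5×7×8 ≡ 27 (mod 77)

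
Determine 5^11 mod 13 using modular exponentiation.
By repeated squaring (mod 13): 5^{1}≡5, 5^{2}≡12, 5^{4}≡1, 5^{8}≡1. Then 5^{11} = 5^{8+2+1} ≡ 1 × 12 × 5 ≡ 8 (mod 13)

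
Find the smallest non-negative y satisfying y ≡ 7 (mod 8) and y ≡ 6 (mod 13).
M = 8 × 13 = 104. M₁ = 13, y₁ ≡ 5 (mod 8). M₂ = 8, y₂ ≡ 5 (mod 13). y = 7×13×5 + 6×8×5 ≡ 71 (mod 104)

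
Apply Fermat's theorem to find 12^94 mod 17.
By Fermat: 12^{16} ≡ 1 mod 17. 94 = 5×16 + 14. So 12^{94} ≡ 12^{14} ≡ 15 mod 17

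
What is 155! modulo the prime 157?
(156)! = (155)! × (156) ≡ -1 (mod 157). So (155)! ≡ -1 × (156)^(-1) ≡ (-1)×(-1) = 1 (mod 157)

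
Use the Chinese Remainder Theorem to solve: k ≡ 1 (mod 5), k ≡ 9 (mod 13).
M = 5 × 13 = 65. M₁ = 13, y₁ ≡ 2 (mod 5). M₂ = 5, y₂ ≡ 8 (mod 13). k = 1×13×2 + 9×5×8 ≡ 61 (mod 65)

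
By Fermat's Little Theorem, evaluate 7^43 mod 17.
By Fermat: 7^{16} ≡ 1 (mod 17). 43 = 2×16 + 11. So 7^{43} ≡ 7^{11} ≡ 14 (mod 17)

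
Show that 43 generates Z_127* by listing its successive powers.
43^1, 43^2, ..., 43^{126} mod 127: [43, 71, 5, 88, 101, 25, 59, 124, 125, 41, 112, 117, 78, 52, 77, 9, 6, 4, 45, 30, 20, 98, 23, 100, 109, 115, 119, 37, 67, 87, 58, 81, 54, 36, 24, 16, 53, 120, 80, 11, 92, 19, 55, 79, 95, 21, 14, 94, 105, 70, 89, 17, 96, 64, 85, 99, 66, 44, 114, 76, 93, 62, 126, 84, 56, 122, 39, 26, 102, 68, 3, 2, 86, 15, 10, 49, 75, 50, 118, 121, 123, 82, 97, 107, 29, 104, 27, 18, 12, 8, 90, 60, 40, 69, 46, 73, 91, 103, 111, 74, 7, 47, 116, 35, 108, 72, 48, 32, 106, 113, 33, 22, 57, 38, 110, 31, 63, 42, 28, 61, 83, 13, 51, 34, 65, 1]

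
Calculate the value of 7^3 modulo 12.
7^{3} = 343 ≡ 7 (mod 12)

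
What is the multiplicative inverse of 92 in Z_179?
Since 179 is prime, by Fermat 92^(-1) ≡ 92^{177} ≡ 72 (mod 179). Verify: 92 × 72 = 6624 ≡ 1 (mod 179)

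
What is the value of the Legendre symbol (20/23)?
(20/23) = 20^{11} mod 23 = -1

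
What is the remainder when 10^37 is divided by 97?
By repeated squaring (mod 97): 10^{1}≡10, 10^{2}≡3, 10^{4}≡9, 10^{8}≡81, 10^{16}≡62, 10^{32}≡61. Then 10^{37} = 10^{32+4+1} ≡ 61 × 9 × 10 ≡ 58 (mod 97)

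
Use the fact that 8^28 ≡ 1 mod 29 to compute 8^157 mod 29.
By Fermat: 8^{28} ≡ 1 mod 29. 157 = 5×28 + 17. So 8^{157} ≡ 8^{17} ≡ 10 mod 29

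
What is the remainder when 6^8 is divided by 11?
By repeated squaring (mod 11): 6^{1}≡6, 6^{2}≡3, 6^{4}≡9, 6^{8}≡4. So 6^{8} ≡ 4 (mod 11)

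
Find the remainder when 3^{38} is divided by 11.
By Fermat: 3^{10} ≡ 1 (mod 11). 38 = 3×10 + 8. So 3^{38} ≡ 3^{8} ≡ 5 (mod 11)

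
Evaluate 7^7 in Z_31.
By repeated squaring (mod 31): 7^{1}≡7, 7^{2}≡18, 7^{4}≡14. Then 7^{7} = 7^{4+2+1} ≡ 14 × 18 × 7 ≡ 28 (mod 31)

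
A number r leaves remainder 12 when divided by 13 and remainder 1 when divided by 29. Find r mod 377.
M = 13 × 29 = 377. M₁ = 29, y₁ ≡ 9 mod 13. M₂ = 13, y₂ ≡ 9 mod 29. r = 12×29×9 + 1×13×9 ≡ 233 mod 377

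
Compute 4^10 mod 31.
By repeated squaring mod 31: 4^{1}≡4, 4^{2}≡16, 4^{4}≡8, 4^{8}≡2. Then 4^{10} = 4^{8+2} ≡ 2 × 16 ≡ 1 mod 31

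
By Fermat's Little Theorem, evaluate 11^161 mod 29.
By Fermat: 11^{28} ≡ 1 mod 29. 161 ≡ 21 mod 28. So 11^{161} ≡ 11^{21} ≡ 17 mod 29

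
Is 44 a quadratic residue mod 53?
By Euler's criterion: 44^{26} ≡ 1 mod 53. Since this equals 1, 44 is a QR.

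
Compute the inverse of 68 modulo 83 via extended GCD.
Extended GCD: 68(11) + 83(-9) = 1. So 68^(-1) ≡ 11 mod 83. Verify: 68 × 11 = 748 ≡ 1 mod 83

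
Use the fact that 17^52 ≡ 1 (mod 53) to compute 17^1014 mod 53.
By Fermat: 17^{52} ≡ 1 (mod 53). 1014 ≡ 26 (mod 52). So 17^{1014} ≡ 17^{26} ≡ 1 (mod 53)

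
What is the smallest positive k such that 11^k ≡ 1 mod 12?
Powers of 11 mod 12: 11^1≡11, 11^2≡1. So the order of 11 is 2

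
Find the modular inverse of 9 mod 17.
Since 17 is prime, by Fermat 9^(-1) ≡ 9^{15} ≡ 2 (mod 17). Verify: 9 × 2 = 18 ≡ 1 (mod 17)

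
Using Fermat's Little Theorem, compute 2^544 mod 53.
By Fermat: 2^{52} ≡ 1 (mod 53). 544 ≡ 24 (mod 52). So 2^{544} ≡ 2^{24} ≡ 13 (mod 53)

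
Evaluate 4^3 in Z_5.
4^{3} = 64 ≡ 4 (mod 5)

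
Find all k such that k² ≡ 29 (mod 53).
The square roots of 29 mod 53 are 33 and 20. Verify: 33² = 1089 ≡ 29 (mod 53)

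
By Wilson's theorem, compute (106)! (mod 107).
By Wilson's theorem, (106)! ≡ -1 ≡ 106 (mod 107)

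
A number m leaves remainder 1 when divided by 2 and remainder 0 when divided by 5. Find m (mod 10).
M = 2 × 5 = 10. M₁ = 5, y₁ ≡ 1 (mod 2). M₂ = 2, y₂ ≡ 3 (mod 5). m = 1×5×1 + 0×2×3 ≡ 5 (mod 10)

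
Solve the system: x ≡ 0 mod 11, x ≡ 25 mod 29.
M = 11 × 29 = 319. M₁ = 29, y₁ ≡ 8 mod 11. M₂ = 11, y₂ ≡ 8 mod 29. x = 0×29×8 + 25×11×8 ≡ 286 mod 319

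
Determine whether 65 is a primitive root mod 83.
65^{41} ≡ 1 mod 83 and 41 < 82, so ord_83(65) = 41 ≠ 82 and 65 is not a primitive root.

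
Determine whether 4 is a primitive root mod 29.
4^{14} ≡ 1 (mod 29) and 14 < 28, so ord_29(4) = 14 ≠ 28 and 4 is not a primitive root.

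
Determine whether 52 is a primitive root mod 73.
52^{24} ≡ 1 mod 73 and 24 < 72, so ord_73(52) = 24 ≠ 72 and 52 is not a primitive root.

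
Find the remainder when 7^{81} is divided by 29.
By Fermat: 7^{28} ≡ 1 (mod 29). 81 = 2×28 + 25. So 7^{81} ≡ 7^{25} ≡ 23 (mod 29)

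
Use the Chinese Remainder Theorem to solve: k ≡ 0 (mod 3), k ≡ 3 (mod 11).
M = 3 × 11 = 33. M₁ = 11, y₁ ≡ 2 (mod 3). M₂ = 3, y₂ ≡ 4 (mod 11). k = 0×11×2 + 3×3×4 ≡ 3 (mod 33)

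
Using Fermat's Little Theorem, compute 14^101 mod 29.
By Fermat: 14^{28} ≡ 1 mod 29. 101 = 3×28 + 17. So 14^{101} ≡ 14^{17} ≡ 11 mod 29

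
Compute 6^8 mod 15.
By repeated squaring mod 15: 6^{1}≡6, 6^{2}≡6, 6^{4}≡6, 6^{8}≡6. So 6^{8} ≡ 6 mod 15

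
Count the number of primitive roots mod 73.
A prime p has φ(p-1) primitive roots; here φ(72) = 24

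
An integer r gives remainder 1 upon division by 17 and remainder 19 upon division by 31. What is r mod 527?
M = 17 × 31 = 527. M₁ = 31, y₁ ≡ 11 mod 17. M₂ = 17, y₂ ≡ 11 mod 31. r = 1×31×11 + 19×17×11 ≡ 205 mod 527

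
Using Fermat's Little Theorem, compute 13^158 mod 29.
By Fermat: 13^{28} ≡ 1 mod 29. 158 = 5×28 + 18. So 13^{158} ≡ 13^{18} ≡ 25 mod 29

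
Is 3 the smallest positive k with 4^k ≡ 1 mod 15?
Powers of 4 mod 15: 4^1≡4, 4^2≡1. Already 4^2≡1, so the order is 2 < 3. No, the actual order is 2.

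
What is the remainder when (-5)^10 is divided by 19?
By repeated squaring mod 19: (-5)^{1}≡14, (-5)^{2}≡6, (-5)^{4}≡17, (-5)^{8}≡4. Then (-5)^{10} = (-5)^{8+2} ≡ 4 × 6 ≡ 5 mod 19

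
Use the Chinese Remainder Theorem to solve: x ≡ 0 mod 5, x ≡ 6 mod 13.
M = 5 × 13 = 65. M₁ = 13, y₁ ≡ 2 mod 5. M₂ = 5, y₂ ≡ 8 mod 13. x = 0×13×2 + 6×5×8 ≡ 45 mod 65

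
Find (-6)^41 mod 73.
By repeated squaring mod 73: (-6)^{1}≡67, (-6)^{2}≡36, (-6)^{4}≡55, (-6)^{8}≡32, (-6)^{16}≡2, (-6)^{32}≡4. Then (-6)^{41} = (-6)^{32+8+1} ≡ 4 × 32 × 67 ≡ 35 mod 73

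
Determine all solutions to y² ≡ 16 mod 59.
The square roots of 16 mod 59 are 4 and 55. Verify: 4² = 16 ≡ 16 mod 59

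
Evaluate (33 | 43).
(33/43) = 33^{21} mod 43 = -1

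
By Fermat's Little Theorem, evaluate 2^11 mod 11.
By Fermat: 2^{10} ≡ 1 mod 11. So 2^{11} = 2^{10} · 2^{1} ≡ 2^{1} ≡ 2 mod 11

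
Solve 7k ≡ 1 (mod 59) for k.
Since 59 is prime, by Fermat 7^(-1) ≡ 7^{57} ≡ 17 (mod 59). Verify: 7 × 17 = 119 ≡ 1 (mod 59)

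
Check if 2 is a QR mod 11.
By Euler's criterion: 2^{5} ≡ 10 (mod 11). Since this equals -1 (≡ 10), 2 is not a QR.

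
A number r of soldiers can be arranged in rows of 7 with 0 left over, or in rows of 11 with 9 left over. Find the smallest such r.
M = 7 × 11 = 77. M₁ = 11, y₁ ≡ 2 mod 7. M₂ = 7, y₂ ≡ 8 mod 11. r = 0×11×2 + 9×7×8 ≡ 42 mod 77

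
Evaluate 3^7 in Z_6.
By repeated squaring mod 6: 3^{1}≡3, 3^{2}≡3, 3^{4}≡3. Then 3^{7} = 3^{4+2+1} ≡ 3 × 3 × 3 ≡ 3 mod 6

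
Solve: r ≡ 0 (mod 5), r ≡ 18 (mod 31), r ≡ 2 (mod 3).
M = 5 × 31 × 3 = 465. M₁ = 93, y₁ ≡ 2 (mod 5). M₂ = 15, y₂ ≡ 29 (mod 31). M₃ = 155, y₃ ≡ 2 (mod 3). r = 0×93×2 + 18×15×29 + 2×155×2 ≡ 80 (mod 465)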